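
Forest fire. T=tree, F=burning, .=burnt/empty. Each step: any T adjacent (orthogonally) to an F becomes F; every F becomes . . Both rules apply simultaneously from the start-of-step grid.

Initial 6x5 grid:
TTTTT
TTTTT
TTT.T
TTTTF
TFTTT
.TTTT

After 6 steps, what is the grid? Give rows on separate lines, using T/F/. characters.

Step 1: 7 trees catch fire, 2 burn out
  TTTTT
  TTTTT
  TTT.F
  TFTF.
  F.FTF
  .FTTT
Step 2: 7 trees catch fire, 7 burn out
  TTTTT
  TTTTF
  TFT..
  F.F..
  ...F.
  ..FTF
Step 3: 6 trees catch fire, 7 burn out
  TTTTF
  TFTF.
  F.F..
  .....
  .....
  ...F.
Step 4: 4 trees catch fire, 6 burn out
  TFTF.
  F.F..
  .....
  .....
  .....
  .....
Step 5: 2 trees catch fire, 4 burn out
  F.F..
  .....
  .....
  .....
  .....
  .....
Step 6: 0 trees catch fire, 2 burn out
  .....
  .....
  .....
  .....
  .....
  .....

.....
.....
.....
.....
.....
.....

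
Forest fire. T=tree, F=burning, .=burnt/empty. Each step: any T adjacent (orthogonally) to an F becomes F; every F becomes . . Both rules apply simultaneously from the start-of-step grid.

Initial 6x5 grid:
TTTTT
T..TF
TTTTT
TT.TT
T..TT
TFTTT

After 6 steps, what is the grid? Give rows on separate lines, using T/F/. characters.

Step 1: 5 trees catch fire, 2 burn out
  TTTTF
  T..F.
  TTTTF
  TT.TT
  T..TT
  F.FTT
Step 2: 5 trees catch fire, 5 burn out
  TTTF.
  T....
  TTTF.
  TT.TF
  F..TT
  ...FT
Step 3: 7 trees catch fire, 5 burn out
  TTF..
  T....
  TTF..
  FT.F.
  ...FF
  ....F
Step 4: 4 trees catch fire, 7 burn out
  TF...
  T....
  FF...
  .F...
  .....
  .....
Step 5: 2 trees catch fire, 4 burn out
  F....
  F....
  .....
  .....
  .....
  .....
Step 6: 0 trees catch fire, 2 burn out
  .....
  .....
  .....
  .....
  .....
  .....

.....
.....
.....
.....
.....
.....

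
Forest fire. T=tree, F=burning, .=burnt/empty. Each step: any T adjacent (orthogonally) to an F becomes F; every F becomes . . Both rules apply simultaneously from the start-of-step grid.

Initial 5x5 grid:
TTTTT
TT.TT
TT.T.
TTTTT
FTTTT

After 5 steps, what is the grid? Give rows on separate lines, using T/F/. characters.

Step 1: 2 trees catch fire, 1 burn out
  TTTTT
  TT.TT
  TT.T.
  FTTTT
  .FTTT
Step 2: 3 trees catch fire, 2 burn out
  TTTTT
  TT.TT
  FT.T.
  .FTTT
  ..FTT
Step 3: 4 trees catch fire, 3 burn out
  TTTTT
  FT.TT
  .F.T.
  ..FTT
  ...FT
Step 4: 4 trees catch fire, 4 burn out
  FTTTT
  .F.TT
  ...T.
  ...FT
  ....F
Step 5: 3 trees catch fire, 4 burn out
  .FTTT
  ...TT
  ...F.
  ....F
  .....

.FTTT
...TT
...F.
....F
.....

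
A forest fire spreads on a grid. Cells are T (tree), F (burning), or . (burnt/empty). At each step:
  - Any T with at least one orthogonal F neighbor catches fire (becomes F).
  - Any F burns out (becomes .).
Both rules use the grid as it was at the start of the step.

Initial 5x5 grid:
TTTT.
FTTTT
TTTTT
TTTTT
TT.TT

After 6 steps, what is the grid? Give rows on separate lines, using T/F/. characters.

Step 1: 3 trees catch fire, 1 burn out
  FTTT.
  .FTTT
  FTTTT
  TTTTT
  TT.TT
Step 2: 4 trees catch fire, 3 burn out
  .FTT.
  ..FTT
  .FTTT
  FTTTT
  TT.TT
Step 3: 5 trees catch fire, 4 burn out
  ..FT.
  ...FT
  ..FTT
  .FTTT
  FT.TT
Step 4: 5 trees catch fire, 5 burn out
  ...F.
  ....F
  ...FT
  ..FTT
  .F.TT
Step 5: 2 trees catch fire, 5 burn out
  .....
  .....
  ....F
  ...FT
  ...TT
Step 6: 2 trees catch fire, 2 burn out
  .....
  .....
  .....
  ....F
  ...FT

.....
.....
.....
....F
...FT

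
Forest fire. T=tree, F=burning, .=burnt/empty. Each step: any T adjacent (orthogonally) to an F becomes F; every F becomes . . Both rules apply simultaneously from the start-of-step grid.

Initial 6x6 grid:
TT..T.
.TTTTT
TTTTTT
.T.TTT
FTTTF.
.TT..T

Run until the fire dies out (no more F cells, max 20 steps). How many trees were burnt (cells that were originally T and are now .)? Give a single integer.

Answer: 23

Derivation:
Step 1: +3 fires, +2 burnt (F count now 3)
Step 2: +6 fires, +3 burnt (F count now 6)
Step 3: +5 fires, +6 burnt (F count now 5)
Step 4: +6 fires, +5 burnt (F count now 6)
Step 5: +2 fires, +6 burnt (F count now 2)
Step 6: +1 fires, +2 burnt (F count now 1)
Step 7: +0 fires, +1 burnt (F count now 0)
Fire out after step 7
Initially T: 24, now '.': 35
Total burnt (originally-T cells now '.'): 23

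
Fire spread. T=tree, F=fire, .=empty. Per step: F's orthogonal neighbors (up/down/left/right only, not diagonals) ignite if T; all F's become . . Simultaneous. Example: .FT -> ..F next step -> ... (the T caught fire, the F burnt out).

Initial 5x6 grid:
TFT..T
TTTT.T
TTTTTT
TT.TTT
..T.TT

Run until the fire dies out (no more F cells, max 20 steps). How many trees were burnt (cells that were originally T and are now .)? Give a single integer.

Step 1: +3 fires, +1 burnt (F count now 3)
Step 2: +3 fires, +3 burnt (F count now 3)
Step 3: +4 fires, +3 burnt (F count now 4)
Step 4: +2 fires, +4 burnt (F count now 2)
Step 5: +2 fires, +2 burnt (F count now 2)
Step 6: +2 fires, +2 burnt (F count now 2)
Step 7: +3 fires, +2 burnt (F count now 3)
Step 8: +2 fires, +3 burnt (F count now 2)
Step 9: +0 fires, +2 burnt (F count now 0)
Fire out after step 9
Initially T: 22, now '.': 29
Total burnt (originally-T cells now '.'): 21

Answer: 21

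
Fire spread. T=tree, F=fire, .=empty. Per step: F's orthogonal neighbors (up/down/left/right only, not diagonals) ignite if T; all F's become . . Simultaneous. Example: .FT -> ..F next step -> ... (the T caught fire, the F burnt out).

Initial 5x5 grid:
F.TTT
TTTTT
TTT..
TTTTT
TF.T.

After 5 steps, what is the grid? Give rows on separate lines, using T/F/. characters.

Step 1: 3 trees catch fire, 2 burn out
  ..TTT
  FTTTT
  TTT..
  TFTTT
  F..T.
Step 2: 5 trees catch fire, 3 burn out
  ..TTT
  .FTTT
  FFT..
  F.FTT
  ...T.
Step 3: 3 trees catch fire, 5 burn out
  ..TTT
  ..FTT
  ..F..
  ...FT
  ...T.
Step 4: 4 trees catch fire, 3 burn out
  ..FTT
  ...FT
  .....
  ....F
  ...F.
Step 5: 2 trees catch fire, 4 burn out
  ...FT
  ....F
  .....
  .....
  .....

...FT
....F
.....
.....
.....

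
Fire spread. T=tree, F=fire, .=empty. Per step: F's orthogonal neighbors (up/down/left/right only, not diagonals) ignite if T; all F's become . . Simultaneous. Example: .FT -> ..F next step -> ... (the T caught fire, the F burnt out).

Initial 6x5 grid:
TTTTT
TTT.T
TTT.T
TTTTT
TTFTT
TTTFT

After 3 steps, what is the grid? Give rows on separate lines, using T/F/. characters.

Step 1: 5 trees catch fire, 2 burn out
  TTTTT
  TTT.T
  TTT.T
  TTFTT
  TF.FT
  TTF.F
Step 2: 6 trees catch fire, 5 burn out
  TTTTT
  TTT.T
  TTF.T
  TF.FT
  F...F
  TF...
Step 3: 5 trees catch fire, 6 burn out
  TTTTT
  TTF.T
  TF..T
  F...F
  .....
  F....

TTTTT
TTF.T
TF..T
F...F
.....
F....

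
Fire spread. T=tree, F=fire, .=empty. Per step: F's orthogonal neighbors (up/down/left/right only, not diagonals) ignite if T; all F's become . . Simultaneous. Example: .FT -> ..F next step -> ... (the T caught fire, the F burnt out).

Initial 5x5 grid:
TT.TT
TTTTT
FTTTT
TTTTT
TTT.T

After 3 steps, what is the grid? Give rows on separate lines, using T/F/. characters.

Step 1: 3 trees catch fire, 1 burn out
  TT.TT
  FTTTT
  .FTTT
  FTTTT
  TTT.T
Step 2: 5 trees catch fire, 3 burn out
  FT.TT
  .FTTT
  ..FTT
  .FTTT
  FTT.T
Step 3: 5 trees catch fire, 5 burn out
  .F.TT
  ..FTT
  ...FT
  ..FTT
  .FT.T

.F.TT
..FTT
...FT
..FTT
.FT.T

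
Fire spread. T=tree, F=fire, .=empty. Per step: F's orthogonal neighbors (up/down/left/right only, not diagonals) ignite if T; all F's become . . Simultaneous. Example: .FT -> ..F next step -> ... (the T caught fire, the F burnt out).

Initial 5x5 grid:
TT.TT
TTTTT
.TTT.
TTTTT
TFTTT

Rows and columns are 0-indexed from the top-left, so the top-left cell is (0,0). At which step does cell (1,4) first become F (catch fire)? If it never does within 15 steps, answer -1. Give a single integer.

Step 1: cell (1,4)='T' (+3 fires, +1 burnt)
Step 2: cell (1,4)='T' (+4 fires, +3 burnt)
Step 3: cell (1,4)='T' (+4 fires, +4 burnt)
Step 4: cell (1,4)='T' (+5 fires, +4 burnt)
Step 5: cell (1,4)='T' (+2 fires, +5 burnt)
Step 6: cell (1,4)='F' (+2 fires, +2 burnt)
  -> target ignites at step 6
Step 7: cell (1,4)='.' (+1 fires, +2 burnt)
Step 8: cell (1,4)='.' (+0 fires, +1 burnt)
  fire out at step 8

6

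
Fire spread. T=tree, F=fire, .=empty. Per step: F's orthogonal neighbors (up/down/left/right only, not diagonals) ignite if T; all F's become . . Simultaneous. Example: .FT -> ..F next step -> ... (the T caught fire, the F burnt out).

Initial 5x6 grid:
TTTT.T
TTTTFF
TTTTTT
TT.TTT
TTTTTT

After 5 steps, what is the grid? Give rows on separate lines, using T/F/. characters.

Step 1: 4 trees catch fire, 2 burn out
  TTTT.F
  TTTF..
  TTTTFF
  TT.TTT
  TTTTTT
Step 2: 5 trees catch fire, 4 burn out
  TTTF..
  TTF...
  TTTF..
  TT.TFF
  TTTTTT
Step 3: 6 trees catch fire, 5 burn out
  TTF...
  TF....
  TTF...
  TT.F..
  TTTTFF
Step 4: 4 trees catch fire, 6 burn out
  TF....
  F.....
  TF....
  TT....
  TTTF..
Step 5: 4 trees catch fire, 4 burn out
  F.....
  ......
  F.....
  TF....
  TTF...

F.....
......
F.....
TF....
TTF...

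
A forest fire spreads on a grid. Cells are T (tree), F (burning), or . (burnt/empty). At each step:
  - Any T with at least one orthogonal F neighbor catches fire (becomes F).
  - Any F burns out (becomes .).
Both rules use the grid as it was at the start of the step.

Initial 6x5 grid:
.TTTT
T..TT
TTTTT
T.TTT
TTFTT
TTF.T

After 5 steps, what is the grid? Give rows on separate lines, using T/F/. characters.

Step 1: 4 trees catch fire, 2 burn out
  .TTTT
  T..TT
  TTTTT
  T.FTT
  TF.FT
  TF..T
Step 2: 5 trees catch fire, 4 burn out
  .TTTT
  T..TT
  TTFTT
  T..FT
  F...F
  F...T
Step 3: 5 trees catch fire, 5 burn out
  .TTTT
  T..TT
  TF.FT
  F...F
  .....
  ....F
Step 4: 3 trees catch fire, 5 burn out
  .TTTT
  T..FT
  F...F
  .....
  .....
  .....
Step 5: 3 trees catch fire, 3 burn out
  .TTFT
  F...F
  .....
  .....
  .....
  .....

.TTFT
F...F
.....
.....
.....
.....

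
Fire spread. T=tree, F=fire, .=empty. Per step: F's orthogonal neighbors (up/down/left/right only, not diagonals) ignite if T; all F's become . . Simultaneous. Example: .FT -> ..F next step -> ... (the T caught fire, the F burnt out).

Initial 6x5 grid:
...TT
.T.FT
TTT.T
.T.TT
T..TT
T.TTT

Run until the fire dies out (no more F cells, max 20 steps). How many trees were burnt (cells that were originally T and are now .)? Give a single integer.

Step 1: +2 fires, +1 burnt (F count now 2)
Step 2: +2 fires, +2 burnt (F count now 2)
Step 3: +1 fires, +2 burnt (F count now 1)
Step 4: +2 fires, +1 burnt (F count now 2)
Step 5: +2 fires, +2 burnt (F count now 2)
Step 6: +1 fires, +2 burnt (F count now 1)
Step 7: +1 fires, +1 burnt (F count now 1)
Step 8: +0 fires, +1 burnt (F count now 0)
Fire out after step 8
Initially T: 18, now '.': 23
Total burnt (originally-T cells now '.'): 11

Answer: 11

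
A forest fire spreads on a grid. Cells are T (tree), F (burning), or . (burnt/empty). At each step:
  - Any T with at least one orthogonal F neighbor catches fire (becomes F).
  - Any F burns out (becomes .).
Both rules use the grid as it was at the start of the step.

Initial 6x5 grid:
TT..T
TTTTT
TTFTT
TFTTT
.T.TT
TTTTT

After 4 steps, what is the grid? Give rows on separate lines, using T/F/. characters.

Step 1: 6 trees catch fire, 2 burn out
  TT..T
  TTFTT
  TF.FT
  F.FTT
  .F.TT
  TTTTT
Step 2: 6 trees catch fire, 6 burn out
  TT..T
  TF.FT
  F...F
  ...FT
  ...TT
  TFTTT
Step 3: 7 trees catch fire, 6 burn out
  TF..T
  F...F
  .....
  ....F
  ...FT
  F.FTT
Step 4: 4 trees catch fire, 7 burn out
  F...F
  .....
  .....
  .....
  ....F
  ...FT

F...F
.....
.....
.....
....F
...FT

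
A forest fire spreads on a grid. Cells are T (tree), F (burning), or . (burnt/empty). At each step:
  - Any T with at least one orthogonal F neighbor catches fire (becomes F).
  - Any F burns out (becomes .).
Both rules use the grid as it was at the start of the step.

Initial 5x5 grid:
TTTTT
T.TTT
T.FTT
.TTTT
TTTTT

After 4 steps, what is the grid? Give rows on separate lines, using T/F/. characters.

Step 1: 3 trees catch fire, 1 burn out
  TTTTT
  T.FTT
  T..FT
  .TFTT
  TTTTT
Step 2: 6 trees catch fire, 3 burn out
  TTFTT
  T..FT
  T...F
  .F.FT
  TTFTT
Step 3: 6 trees catch fire, 6 burn out
  TF.FT
  T...F
  T....
  ....F
  TF.FT
Step 4: 4 trees catch fire, 6 burn out
  F...F
  T....
  T....
  .....
  F...F

F...F
T....
T....
.....
F...F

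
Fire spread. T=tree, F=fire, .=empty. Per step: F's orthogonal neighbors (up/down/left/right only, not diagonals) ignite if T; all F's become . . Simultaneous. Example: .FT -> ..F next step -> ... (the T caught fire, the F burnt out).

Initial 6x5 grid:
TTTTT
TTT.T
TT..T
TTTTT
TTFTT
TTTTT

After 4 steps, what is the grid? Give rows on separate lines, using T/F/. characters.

Step 1: 4 trees catch fire, 1 burn out
  TTTTT
  TTT.T
  TT..T
  TTFTT
  TF.FT
  TTFTT
Step 2: 6 trees catch fire, 4 burn out
  TTTTT
  TTT.T
  TT..T
  TF.FT
  F...F
  TF.FT
Step 3: 5 trees catch fire, 6 burn out
  TTTTT
  TTT.T
  TF..T
  F...F
  .....
  F...F
Step 4: 3 trees catch fire, 5 burn out
  TTTTT
  TFT.T
  F...F
  .....
  .....
  .....

TTTTT
TFT.T
F...F
.....
.....
.....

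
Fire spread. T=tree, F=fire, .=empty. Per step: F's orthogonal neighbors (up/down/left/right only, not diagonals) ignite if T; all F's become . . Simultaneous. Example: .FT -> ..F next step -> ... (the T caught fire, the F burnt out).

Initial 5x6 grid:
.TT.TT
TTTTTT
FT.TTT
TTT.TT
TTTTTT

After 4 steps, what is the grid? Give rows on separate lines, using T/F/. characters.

Step 1: 3 trees catch fire, 1 burn out
  .TT.TT
  FTTTTT
  .F.TTT
  FTT.TT
  TTTTTT
Step 2: 3 trees catch fire, 3 burn out
  .TT.TT
  .FTTTT
  ...TTT
  .FT.TT
  FTTTTT
Step 3: 4 trees catch fire, 3 burn out
  .FT.TT
  ..FTTT
  ...TTT
  ..F.TT
  .FTTTT
Step 4: 3 trees catch fire, 4 burn out
  ..F.TT
  ...FTT
  ...TTT
  ....TT
  ..FTTT

..F.TT
...FTT
...TTT
....TT
..FTTT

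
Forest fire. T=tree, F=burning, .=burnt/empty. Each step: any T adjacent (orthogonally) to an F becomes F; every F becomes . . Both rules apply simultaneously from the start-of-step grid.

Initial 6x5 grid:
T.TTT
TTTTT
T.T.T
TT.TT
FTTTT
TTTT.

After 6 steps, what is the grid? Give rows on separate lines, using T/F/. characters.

Step 1: 3 trees catch fire, 1 burn out
  T.TTT
  TTTTT
  T.T.T
  FT.TT
  .FTTT
  FTTT.
Step 2: 4 trees catch fire, 3 burn out
  T.TTT
  TTTTT
  F.T.T
  .F.TT
  ..FTT
  .FTT.
Step 3: 3 trees catch fire, 4 burn out
  T.TTT
  FTTTT
  ..T.T
  ...TT
  ...FT
  ..FT.
Step 4: 5 trees catch fire, 3 burn out
  F.TTT
  .FTTT
  ..T.T
  ...FT
  ....F
  ...F.
Step 5: 2 trees catch fire, 5 burn out
  ..TTT
  ..FTT
  ..T.T
  ....F
  .....
  .....
Step 6: 4 trees catch fire, 2 burn out
  ..FTT
  ...FT
  ..F.F
  .....
  .....
  .....

..FTT
...FT
..F.F
.....
.....
.....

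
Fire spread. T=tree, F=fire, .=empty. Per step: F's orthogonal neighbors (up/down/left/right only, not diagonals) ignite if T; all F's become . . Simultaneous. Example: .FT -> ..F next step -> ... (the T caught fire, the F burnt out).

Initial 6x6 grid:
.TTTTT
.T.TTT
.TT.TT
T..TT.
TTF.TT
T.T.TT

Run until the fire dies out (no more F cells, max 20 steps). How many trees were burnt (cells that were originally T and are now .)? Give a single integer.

Answer: 5

Derivation:
Step 1: +2 fires, +1 burnt (F count now 2)
Step 2: +1 fires, +2 burnt (F count now 1)
Step 3: +2 fires, +1 burnt (F count now 2)
Step 4: +0 fires, +2 burnt (F count now 0)
Fire out after step 4
Initially T: 24, now '.': 17
Total burnt (originally-T cells now '.'): 5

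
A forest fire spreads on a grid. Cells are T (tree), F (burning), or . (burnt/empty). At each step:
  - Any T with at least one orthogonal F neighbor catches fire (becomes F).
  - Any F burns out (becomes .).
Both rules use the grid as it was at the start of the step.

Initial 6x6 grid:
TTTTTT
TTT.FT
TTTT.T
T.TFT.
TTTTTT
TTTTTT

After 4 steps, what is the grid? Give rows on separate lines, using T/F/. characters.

Step 1: 6 trees catch fire, 2 burn out
  TTTTFT
  TTT..F
  TTTF.T
  T.F.F.
  TTTFTT
  TTTTTT
Step 2: 7 trees catch fire, 6 burn out
  TTTF.F
  TTT...
  TTF..F
  T.....
  TTF.FT
  TTTFTT
Step 3: 7 trees catch fire, 7 burn out
  TTF...
  TTF...
  TF....
  T.....
  TF...F
  TTF.FT
Step 4: 6 trees catch fire, 7 burn out
  TF....
  TF....
  F.....
  T.....
  F.....
  TF...F

TF....
TF....
F.....
T.....
F.....
TF...F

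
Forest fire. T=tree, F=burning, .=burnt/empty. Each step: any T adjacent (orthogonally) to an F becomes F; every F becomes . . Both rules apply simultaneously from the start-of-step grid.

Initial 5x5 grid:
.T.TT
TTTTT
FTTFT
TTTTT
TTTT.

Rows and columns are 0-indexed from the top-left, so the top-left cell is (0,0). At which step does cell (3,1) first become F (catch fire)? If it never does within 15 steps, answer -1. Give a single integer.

Step 1: cell (3,1)='T' (+7 fires, +2 burnt)
Step 2: cell (3,1)='F' (+9 fires, +7 burnt)
  -> target ignites at step 2
Step 3: cell (3,1)='.' (+4 fires, +9 burnt)
Step 4: cell (3,1)='.' (+0 fires, +4 burnt)
  fire out at step 4

2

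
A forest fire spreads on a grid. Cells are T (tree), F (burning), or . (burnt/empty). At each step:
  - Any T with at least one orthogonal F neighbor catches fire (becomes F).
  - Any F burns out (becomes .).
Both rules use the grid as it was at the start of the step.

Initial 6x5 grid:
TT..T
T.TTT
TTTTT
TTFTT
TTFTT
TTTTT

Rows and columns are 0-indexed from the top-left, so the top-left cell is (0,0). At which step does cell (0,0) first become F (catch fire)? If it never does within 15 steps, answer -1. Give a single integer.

Step 1: cell (0,0)='T' (+6 fires, +2 burnt)
Step 2: cell (0,0)='T' (+9 fires, +6 burnt)
Step 3: cell (0,0)='T' (+5 fires, +9 burnt)
Step 4: cell (0,0)='T' (+2 fires, +5 burnt)
Step 5: cell (0,0)='F' (+2 fires, +2 burnt)
  -> target ignites at step 5
Step 6: cell (0,0)='.' (+1 fires, +2 burnt)
Step 7: cell (0,0)='.' (+0 fires, +1 burnt)
  fire out at step 7

5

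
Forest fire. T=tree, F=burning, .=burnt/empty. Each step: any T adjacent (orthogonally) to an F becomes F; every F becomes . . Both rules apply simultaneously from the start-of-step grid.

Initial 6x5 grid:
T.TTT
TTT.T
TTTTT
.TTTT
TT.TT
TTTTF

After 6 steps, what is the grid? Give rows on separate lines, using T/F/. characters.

Step 1: 2 trees catch fire, 1 burn out
  T.TTT
  TTT.T
  TTTTT
  .TTTT
  TT.TF
  TTTF.
Step 2: 3 trees catch fire, 2 burn out
  T.TTT
  TTT.T
  TTTTT
  .TTTF
  TT.F.
  TTF..
Step 3: 3 trees catch fire, 3 burn out
  T.TTT
  TTT.T
  TTTTF
  .TTF.
  TT...
  TF...
Step 4: 5 trees catch fire, 3 burn out
  T.TTT
  TTT.F
  TTTF.
  .TF..
  TF...
  F....
Step 5: 4 trees catch fire, 5 burn out
  T.TTF
  TTT..
  TTF..
  .F...
  F....
  .....
Step 6: 3 trees catch fire, 4 burn out
  T.TF.
  TTF..
  TF...
  .....
  .....
  .....

T.TF.
TTF..
TF...
.....
.....
.....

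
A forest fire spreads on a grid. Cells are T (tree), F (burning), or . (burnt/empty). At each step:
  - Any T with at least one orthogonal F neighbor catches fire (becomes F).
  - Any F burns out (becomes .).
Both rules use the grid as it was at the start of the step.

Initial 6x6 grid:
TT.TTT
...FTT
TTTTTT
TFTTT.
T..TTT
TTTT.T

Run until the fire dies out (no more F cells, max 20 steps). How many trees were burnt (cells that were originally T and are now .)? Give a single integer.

Step 1: +6 fires, +2 burnt (F count now 6)
Step 2: +7 fires, +6 burnt (F count now 7)
Step 3: +5 fires, +7 burnt (F count now 5)
Step 4: +3 fires, +5 burnt (F count now 3)
Step 5: +2 fires, +3 burnt (F count now 2)
Step 6: +1 fires, +2 burnt (F count now 1)
Step 7: +0 fires, +1 burnt (F count now 0)
Fire out after step 7
Initially T: 26, now '.': 34
Total burnt (originally-T cells now '.'): 24

Answer: 24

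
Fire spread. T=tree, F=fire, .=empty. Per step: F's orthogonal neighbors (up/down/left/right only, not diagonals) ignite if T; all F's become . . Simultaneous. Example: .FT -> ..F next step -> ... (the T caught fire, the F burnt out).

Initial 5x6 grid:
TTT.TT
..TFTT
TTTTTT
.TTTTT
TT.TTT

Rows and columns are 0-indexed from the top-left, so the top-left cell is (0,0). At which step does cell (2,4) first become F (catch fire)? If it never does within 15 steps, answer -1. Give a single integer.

Step 1: cell (2,4)='T' (+3 fires, +1 burnt)
Step 2: cell (2,4)='F' (+6 fires, +3 burnt)
  -> target ignites at step 2
Step 3: cell (2,4)='.' (+7 fires, +6 burnt)
Step 4: cell (2,4)='.' (+5 fires, +7 burnt)
Step 5: cell (2,4)='.' (+2 fires, +5 burnt)
Step 6: cell (2,4)='.' (+1 fires, +2 burnt)
Step 7: cell (2,4)='.' (+0 fires, +1 burnt)
  fire out at step 7

2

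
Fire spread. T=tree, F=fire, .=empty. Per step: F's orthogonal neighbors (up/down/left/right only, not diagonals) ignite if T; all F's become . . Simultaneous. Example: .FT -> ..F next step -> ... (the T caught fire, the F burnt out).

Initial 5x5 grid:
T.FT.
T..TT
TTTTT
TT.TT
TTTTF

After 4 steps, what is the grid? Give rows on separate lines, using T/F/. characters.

Step 1: 3 trees catch fire, 2 burn out
  T..F.
  T..TT
  TTTTT
  TT.TF
  TTTF.
Step 2: 4 trees catch fire, 3 burn out
  T....
  T..FT
  TTTTF
  TT.F.
  TTF..
Step 3: 3 trees catch fire, 4 burn out
  T....
  T...F
  TTTF.
  TT...
  TF...
Step 4: 3 trees catch fire, 3 burn out
  T....
  T....
  TTF..
  TF...
  F....

T....
T....
TTF..
TF...
F....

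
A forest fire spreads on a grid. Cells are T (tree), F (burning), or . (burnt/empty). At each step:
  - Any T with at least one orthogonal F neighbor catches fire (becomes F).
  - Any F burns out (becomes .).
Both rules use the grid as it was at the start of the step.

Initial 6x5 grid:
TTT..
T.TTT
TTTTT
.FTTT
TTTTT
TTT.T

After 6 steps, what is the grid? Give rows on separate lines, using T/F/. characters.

Step 1: 3 trees catch fire, 1 burn out
  TTT..
  T.TTT
  TFTTT
  ..FTT
  TFTTT
  TTT.T
Step 2: 6 trees catch fire, 3 burn out
  TTT..
  T.TTT
  F.FTT
  ...FT
  F.FTT
  TFT.T
Step 3: 7 trees catch fire, 6 burn out
  TTT..
  F.FTT
  ...FT
  ....F
  ...FT
  F.F.T
Step 4: 5 trees catch fire, 7 burn out
  FTF..
  ...FT
  ....F
  .....
  ....F
  ....T
Step 5: 3 trees catch fire, 5 burn out
  .F...
  ....F
  .....
  .....
  .....
  ....F
Step 6: 0 trees catch fire, 3 burn out
  .....
  .....
  .....
  .....
  .....
  .....

.....
.....
.....
.....
.....
.....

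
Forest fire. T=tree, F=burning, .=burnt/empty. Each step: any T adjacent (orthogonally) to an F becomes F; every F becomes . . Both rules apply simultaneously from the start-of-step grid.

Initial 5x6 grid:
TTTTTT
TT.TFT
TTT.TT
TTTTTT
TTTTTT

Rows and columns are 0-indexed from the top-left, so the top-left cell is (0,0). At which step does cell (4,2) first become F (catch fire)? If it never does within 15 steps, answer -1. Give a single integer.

Step 1: cell (4,2)='T' (+4 fires, +1 burnt)
Step 2: cell (4,2)='T' (+4 fires, +4 burnt)
Step 3: cell (4,2)='T' (+4 fires, +4 burnt)
Step 4: cell (4,2)='T' (+4 fires, +4 burnt)
Step 5: cell (4,2)='F' (+5 fires, +4 burnt)
  -> target ignites at step 5
Step 6: cell (4,2)='.' (+4 fires, +5 burnt)
Step 7: cell (4,2)='.' (+2 fires, +4 burnt)
Step 8: cell (4,2)='.' (+0 fires, +2 burnt)
  fire out at step 8

5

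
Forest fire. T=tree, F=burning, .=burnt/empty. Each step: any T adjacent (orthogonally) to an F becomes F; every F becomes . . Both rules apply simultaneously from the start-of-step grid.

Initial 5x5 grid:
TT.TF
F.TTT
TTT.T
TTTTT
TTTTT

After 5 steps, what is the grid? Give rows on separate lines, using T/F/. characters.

Step 1: 4 trees catch fire, 2 burn out
  FT.F.
  ..TTF
  FTT.T
  TTTTT
  TTTTT
Step 2: 5 trees catch fire, 4 burn out
  .F...
  ..TF.
  .FT.F
  FTTTT
  TTTTT
Step 3: 5 trees catch fire, 5 burn out
  .....
  ..F..
  ..F..
  .FTTF
  FTTTT
Step 4: 4 trees catch fire, 5 burn out
  .....
  .....
  .....
  ..FF.
  .FTTF
Step 5: 2 trees catch fire, 4 burn out
  .....
  .....
  .....
  .....
  ..FF.

.....
.....
.....
.....
..FF.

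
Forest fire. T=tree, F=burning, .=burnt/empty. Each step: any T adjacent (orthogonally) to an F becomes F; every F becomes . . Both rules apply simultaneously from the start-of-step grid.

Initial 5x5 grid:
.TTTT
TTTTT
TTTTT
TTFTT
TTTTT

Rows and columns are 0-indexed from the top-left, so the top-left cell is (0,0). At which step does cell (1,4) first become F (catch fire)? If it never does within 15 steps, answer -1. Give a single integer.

Step 1: cell (1,4)='T' (+4 fires, +1 burnt)
Step 2: cell (1,4)='T' (+7 fires, +4 burnt)
Step 3: cell (1,4)='T' (+7 fires, +7 burnt)
Step 4: cell (1,4)='F' (+4 fires, +7 burnt)
  -> target ignites at step 4
Step 5: cell (1,4)='.' (+1 fires, +4 burnt)
Step 6: cell (1,4)='.' (+0 fires, +1 burnt)
  fire out at step 6

4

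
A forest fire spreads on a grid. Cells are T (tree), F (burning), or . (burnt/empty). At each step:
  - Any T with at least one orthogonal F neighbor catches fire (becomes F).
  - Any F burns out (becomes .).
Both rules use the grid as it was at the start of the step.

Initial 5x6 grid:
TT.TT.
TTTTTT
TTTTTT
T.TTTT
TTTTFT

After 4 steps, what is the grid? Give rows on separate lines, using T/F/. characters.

Step 1: 3 trees catch fire, 1 burn out
  TT.TT.
  TTTTTT
  TTTTTT
  T.TTFT
  TTTF.F
Step 2: 4 trees catch fire, 3 burn out
  TT.TT.
  TTTTTT
  TTTTFT
  T.TF.F
  TTF...
Step 3: 5 trees catch fire, 4 burn out
  TT.TT.
  TTTTFT
  TTTF.F
  T.F...
  TF....
Step 4: 5 trees catch fire, 5 burn out
  TT.TF.
  TTTF.F
  TTF...
  T.....
  F.....

TT.TF.
TTTF.F
TTF...
T.....
F.....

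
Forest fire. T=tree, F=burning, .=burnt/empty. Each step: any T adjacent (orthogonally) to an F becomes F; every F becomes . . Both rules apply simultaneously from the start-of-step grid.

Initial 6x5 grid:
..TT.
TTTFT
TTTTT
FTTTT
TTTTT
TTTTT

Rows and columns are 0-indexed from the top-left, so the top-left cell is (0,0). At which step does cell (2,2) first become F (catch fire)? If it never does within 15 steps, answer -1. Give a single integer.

Step 1: cell (2,2)='T' (+7 fires, +2 burnt)
Step 2: cell (2,2)='F' (+10 fires, +7 burnt)
  -> target ignites at step 2
Step 3: cell (2,2)='.' (+4 fires, +10 burnt)
Step 4: cell (2,2)='.' (+3 fires, +4 burnt)
Step 5: cell (2,2)='.' (+1 fires, +3 burnt)
Step 6: cell (2,2)='.' (+0 fires, +1 burnt)
  fire out at step 6

2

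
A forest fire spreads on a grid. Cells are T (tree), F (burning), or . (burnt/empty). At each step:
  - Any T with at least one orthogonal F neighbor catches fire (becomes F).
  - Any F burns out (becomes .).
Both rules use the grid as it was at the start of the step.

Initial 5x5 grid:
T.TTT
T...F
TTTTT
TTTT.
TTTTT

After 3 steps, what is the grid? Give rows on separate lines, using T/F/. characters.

Step 1: 2 trees catch fire, 1 burn out
  T.TTF
  T....
  TTTTF
  TTTT.
  TTTTT
Step 2: 2 trees catch fire, 2 burn out
  T.TF.
  T....
  TTTF.
  TTTT.
  TTTTT
Step 3: 3 trees catch fire, 2 burn out
  T.F..
  T....
  TTF..
  TTTF.
  TTTTT

T.F..
T....
TTF..
TTTF.
TTTTT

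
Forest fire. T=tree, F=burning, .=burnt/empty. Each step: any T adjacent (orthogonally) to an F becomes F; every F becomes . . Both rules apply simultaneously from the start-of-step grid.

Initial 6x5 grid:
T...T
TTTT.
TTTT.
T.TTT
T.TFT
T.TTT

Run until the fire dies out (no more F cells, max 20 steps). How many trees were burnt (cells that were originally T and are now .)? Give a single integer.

Step 1: +4 fires, +1 burnt (F count now 4)
Step 2: +5 fires, +4 burnt (F count now 5)
Step 3: +2 fires, +5 burnt (F count now 2)
Step 4: +2 fires, +2 burnt (F count now 2)
Step 5: +2 fires, +2 burnt (F count now 2)
Step 6: +2 fires, +2 burnt (F count now 2)
Step 7: +2 fires, +2 burnt (F count now 2)
Step 8: +1 fires, +2 burnt (F count now 1)
Step 9: +0 fires, +1 burnt (F count now 0)
Fire out after step 9
Initially T: 21, now '.': 29
Total burnt (originally-T cells now '.'): 20

Answer: 20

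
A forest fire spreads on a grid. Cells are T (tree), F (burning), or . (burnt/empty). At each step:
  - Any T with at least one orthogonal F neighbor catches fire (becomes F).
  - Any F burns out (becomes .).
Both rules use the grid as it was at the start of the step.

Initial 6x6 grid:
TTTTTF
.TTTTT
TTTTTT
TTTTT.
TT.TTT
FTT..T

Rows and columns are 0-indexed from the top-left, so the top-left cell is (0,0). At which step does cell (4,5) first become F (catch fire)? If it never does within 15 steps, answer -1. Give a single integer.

Step 1: cell (4,5)='T' (+4 fires, +2 burnt)
Step 2: cell (4,5)='T' (+6 fires, +4 burnt)
Step 3: cell (4,5)='T' (+5 fires, +6 burnt)
Step 4: cell (4,5)='T' (+6 fires, +5 burnt)
Step 5: cell (4,5)='T' (+5 fires, +6 burnt)
Step 6: cell (4,5)='F' (+2 fires, +5 burnt)
  -> target ignites at step 6
Step 7: cell (4,5)='.' (+1 fires, +2 burnt)
Step 8: cell (4,5)='.' (+0 fires, +1 burnt)
  fire out at step 8

6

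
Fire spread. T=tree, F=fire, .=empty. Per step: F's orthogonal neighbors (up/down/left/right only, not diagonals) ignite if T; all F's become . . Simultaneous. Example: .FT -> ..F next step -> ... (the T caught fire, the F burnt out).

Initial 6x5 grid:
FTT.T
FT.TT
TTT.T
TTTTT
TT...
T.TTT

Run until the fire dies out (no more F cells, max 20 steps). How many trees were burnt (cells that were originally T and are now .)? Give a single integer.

Step 1: +3 fires, +2 burnt (F count now 3)
Step 2: +3 fires, +3 burnt (F count now 3)
Step 3: +3 fires, +3 burnt (F count now 3)
Step 4: +3 fires, +3 burnt (F count now 3)
Step 5: +1 fires, +3 burnt (F count now 1)
Step 6: +1 fires, +1 burnt (F count now 1)
Step 7: +1 fires, +1 burnt (F count now 1)
Step 8: +1 fires, +1 burnt (F count now 1)
Step 9: +2 fires, +1 burnt (F count now 2)
Step 10: +0 fires, +2 burnt (F count now 0)
Fire out after step 10
Initially T: 21, now '.': 27
Total burnt (originally-T cells now '.'): 18

Answer: 18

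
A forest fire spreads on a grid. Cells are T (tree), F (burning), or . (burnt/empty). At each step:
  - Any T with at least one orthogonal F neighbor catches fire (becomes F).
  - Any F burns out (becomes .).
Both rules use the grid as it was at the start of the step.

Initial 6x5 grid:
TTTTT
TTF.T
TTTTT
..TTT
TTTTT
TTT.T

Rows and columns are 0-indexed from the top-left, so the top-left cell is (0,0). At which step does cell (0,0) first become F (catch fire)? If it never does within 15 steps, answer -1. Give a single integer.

Step 1: cell (0,0)='T' (+3 fires, +1 burnt)
Step 2: cell (0,0)='T' (+6 fires, +3 burnt)
Step 3: cell (0,0)='F' (+6 fires, +6 burnt)
  -> target ignites at step 3
Step 4: cell (0,0)='.' (+5 fires, +6 burnt)
Step 5: cell (0,0)='.' (+3 fires, +5 burnt)
Step 6: cell (0,0)='.' (+2 fires, +3 burnt)
Step 7: cell (0,0)='.' (+0 fires, +2 burnt)
  fire out at step 7

3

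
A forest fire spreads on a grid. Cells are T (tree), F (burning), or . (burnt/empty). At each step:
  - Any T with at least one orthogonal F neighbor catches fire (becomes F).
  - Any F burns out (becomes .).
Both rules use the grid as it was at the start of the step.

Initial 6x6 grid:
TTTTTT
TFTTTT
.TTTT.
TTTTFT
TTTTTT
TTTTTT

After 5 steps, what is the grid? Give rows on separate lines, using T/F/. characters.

Step 1: 8 trees catch fire, 2 burn out
  TFTTTT
  F.FTTT
  .FTTF.
  TTTF.F
  TTTTFT
  TTTTTT
Step 2: 11 trees catch fire, 8 burn out
  F.FTTT
  ...FFT
  ..FF..
  TFF...
  TTTF.F
  TTTTFT
Step 3: 8 trees catch fire, 11 burn out
  ...FFT
  .....F
  ......
  F.....
  TFF...
  TTTF.F
Step 4: 4 trees catch fire, 8 burn out
  .....F
  ......
  ......
  ......
  F.....
  TFF...
Step 5: 1 trees catch fire, 4 burn out
  ......
  ......
  ......
  ......
  ......
  F.....

......
......
......
......
......
F.....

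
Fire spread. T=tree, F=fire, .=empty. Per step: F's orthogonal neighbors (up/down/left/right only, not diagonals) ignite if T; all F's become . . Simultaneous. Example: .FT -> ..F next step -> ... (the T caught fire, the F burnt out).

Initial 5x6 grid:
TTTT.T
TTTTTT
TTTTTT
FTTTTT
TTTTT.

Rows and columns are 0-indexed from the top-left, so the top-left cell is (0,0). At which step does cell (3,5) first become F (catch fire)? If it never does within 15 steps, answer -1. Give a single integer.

Step 1: cell (3,5)='T' (+3 fires, +1 burnt)
Step 2: cell (3,5)='T' (+4 fires, +3 burnt)
Step 3: cell (3,5)='T' (+5 fires, +4 burnt)
Step 4: cell (3,5)='T' (+5 fires, +5 burnt)
Step 5: cell (3,5)='F' (+5 fires, +5 burnt)
  -> target ignites at step 5
Step 6: cell (3,5)='.' (+3 fires, +5 burnt)
Step 7: cell (3,5)='.' (+1 fires, +3 burnt)
Step 8: cell (3,5)='.' (+1 fires, +1 burnt)
Step 9: cell (3,5)='.' (+0 fires, +1 burnt)
  fire out at step 9

5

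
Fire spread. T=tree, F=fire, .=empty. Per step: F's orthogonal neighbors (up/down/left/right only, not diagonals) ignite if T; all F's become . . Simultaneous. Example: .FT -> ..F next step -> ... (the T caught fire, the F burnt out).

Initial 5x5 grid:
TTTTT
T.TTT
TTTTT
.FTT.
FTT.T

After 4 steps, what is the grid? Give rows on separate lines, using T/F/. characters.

Step 1: 3 trees catch fire, 2 burn out
  TTTTT
  T.TTT
  TFTTT
  ..FT.
  .FT.T
Step 2: 4 trees catch fire, 3 burn out
  TTTTT
  T.TTT
  F.FTT
  ...F.
  ..F.T
Step 3: 3 trees catch fire, 4 burn out
  TTTTT
  F.FTT
  ...FT
  .....
  ....T
Step 4: 4 trees catch fire, 3 burn out
  FTFTT
  ...FT
  ....F
  .....
  ....T

FTFTT
...FT
....F
.....
....T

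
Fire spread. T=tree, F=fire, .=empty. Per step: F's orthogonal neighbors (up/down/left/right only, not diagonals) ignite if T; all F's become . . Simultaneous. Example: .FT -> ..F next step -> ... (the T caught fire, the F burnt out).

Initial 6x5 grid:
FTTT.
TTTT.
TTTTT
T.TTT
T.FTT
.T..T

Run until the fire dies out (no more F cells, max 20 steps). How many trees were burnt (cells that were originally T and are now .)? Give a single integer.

Step 1: +4 fires, +2 burnt (F count now 4)
Step 2: +6 fires, +4 burnt (F count now 6)
Step 3: +7 fires, +6 burnt (F count now 7)
Step 4: +3 fires, +7 burnt (F count now 3)
Step 5: +0 fires, +3 burnt (F count now 0)
Fire out after step 5
Initially T: 21, now '.': 29
Total burnt (originally-T cells now '.'): 20

Answer: 20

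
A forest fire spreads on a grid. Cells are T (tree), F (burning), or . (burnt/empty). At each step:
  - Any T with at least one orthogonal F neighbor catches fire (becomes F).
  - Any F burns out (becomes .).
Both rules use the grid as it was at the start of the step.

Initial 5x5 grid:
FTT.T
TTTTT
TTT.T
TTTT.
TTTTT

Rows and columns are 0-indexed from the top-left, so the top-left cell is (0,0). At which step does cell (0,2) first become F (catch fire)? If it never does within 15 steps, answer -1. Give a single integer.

Step 1: cell (0,2)='T' (+2 fires, +1 burnt)
Step 2: cell (0,2)='F' (+3 fires, +2 burnt)
  -> target ignites at step 2
Step 3: cell (0,2)='.' (+3 fires, +3 burnt)
Step 4: cell (0,2)='.' (+4 fires, +3 burnt)
Step 5: cell (0,2)='.' (+3 fires, +4 burnt)
Step 6: cell (0,2)='.' (+4 fires, +3 burnt)
Step 7: cell (0,2)='.' (+1 fires, +4 burnt)
Step 8: cell (0,2)='.' (+1 fires, +1 burnt)
Step 9: cell (0,2)='.' (+0 fires, +1 burnt)
  fire out at step 9

2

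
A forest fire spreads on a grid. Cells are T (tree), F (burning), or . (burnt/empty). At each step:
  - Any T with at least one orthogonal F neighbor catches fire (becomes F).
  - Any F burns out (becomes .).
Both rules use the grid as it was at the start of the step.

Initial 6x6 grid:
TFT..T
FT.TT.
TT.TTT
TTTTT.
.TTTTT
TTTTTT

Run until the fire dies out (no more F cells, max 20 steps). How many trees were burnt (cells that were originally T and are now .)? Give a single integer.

Answer: 26

Derivation:
Step 1: +4 fires, +2 burnt (F count now 4)
Step 2: +2 fires, +4 burnt (F count now 2)
Step 3: +1 fires, +2 burnt (F count now 1)
Step 4: +2 fires, +1 burnt (F count now 2)
Step 5: +3 fires, +2 burnt (F count now 3)
Step 6: +5 fires, +3 burnt (F count now 5)
Step 7: +4 fires, +5 burnt (F count now 4)
Step 8: +4 fires, +4 burnt (F count now 4)
Step 9: +1 fires, +4 burnt (F count now 1)
Step 10: +0 fires, +1 burnt (F count now 0)
Fire out after step 10
Initially T: 27, now '.': 35
Total burnt (originally-T cells now '.'): 26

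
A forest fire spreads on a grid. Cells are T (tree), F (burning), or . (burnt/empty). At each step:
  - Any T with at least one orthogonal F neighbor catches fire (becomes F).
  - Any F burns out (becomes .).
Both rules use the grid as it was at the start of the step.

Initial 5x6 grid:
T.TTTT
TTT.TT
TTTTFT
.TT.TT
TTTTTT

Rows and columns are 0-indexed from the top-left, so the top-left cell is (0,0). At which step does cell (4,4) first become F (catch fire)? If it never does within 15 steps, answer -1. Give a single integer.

Step 1: cell (4,4)='T' (+4 fires, +1 burnt)
Step 2: cell (4,4)='F' (+5 fires, +4 burnt)
  -> target ignites at step 2
Step 3: cell (4,4)='.' (+7 fires, +5 burnt)
Step 4: cell (4,4)='.' (+5 fires, +7 burnt)
Step 5: cell (4,4)='.' (+2 fires, +5 burnt)
Step 6: cell (4,4)='.' (+2 fires, +2 burnt)
Step 7: cell (4,4)='.' (+0 fires, +2 burnt)
  fire out at step 7

2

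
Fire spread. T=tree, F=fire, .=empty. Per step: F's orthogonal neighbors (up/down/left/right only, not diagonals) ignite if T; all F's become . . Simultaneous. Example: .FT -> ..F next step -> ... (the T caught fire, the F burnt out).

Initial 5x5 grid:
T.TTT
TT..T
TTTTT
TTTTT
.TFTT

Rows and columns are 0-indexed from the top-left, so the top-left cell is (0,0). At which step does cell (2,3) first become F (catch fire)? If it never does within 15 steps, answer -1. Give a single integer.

Step 1: cell (2,3)='T' (+3 fires, +1 burnt)
Step 2: cell (2,3)='T' (+4 fires, +3 burnt)
Step 3: cell (2,3)='F' (+4 fires, +4 burnt)
  -> target ignites at step 3
Step 4: cell (2,3)='.' (+3 fires, +4 burnt)
Step 5: cell (2,3)='.' (+2 fires, +3 burnt)
Step 6: cell (2,3)='.' (+2 fires, +2 burnt)
Step 7: cell (2,3)='.' (+1 fires, +2 burnt)
Step 8: cell (2,3)='.' (+1 fires, +1 burnt)
Step 9: cell (2,3)='.' (+0 fires, +1 burnt)
  fire out at step 9

3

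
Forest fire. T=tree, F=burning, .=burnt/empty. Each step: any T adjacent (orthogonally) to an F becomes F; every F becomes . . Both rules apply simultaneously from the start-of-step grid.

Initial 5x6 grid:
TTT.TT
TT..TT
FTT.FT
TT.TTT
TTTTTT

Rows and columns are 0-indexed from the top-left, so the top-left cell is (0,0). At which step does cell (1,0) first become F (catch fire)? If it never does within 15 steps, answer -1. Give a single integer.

Step 1: cell (1,0)='F' (+6 fires, +2 burnt)
  -> target ignites at step 1
Step 2: cell (1,0)='.' (+10 fires, +6 burnt)
Step 3: cell (1,0)='.' (+5 fires, +10 burnt)
Step 4: cell (1,0)='.' (+2 fires, +5 burnt)
Step 5: cell (1,0)='.' (+0 fires, +2 burnt)
  fire out at step 5

1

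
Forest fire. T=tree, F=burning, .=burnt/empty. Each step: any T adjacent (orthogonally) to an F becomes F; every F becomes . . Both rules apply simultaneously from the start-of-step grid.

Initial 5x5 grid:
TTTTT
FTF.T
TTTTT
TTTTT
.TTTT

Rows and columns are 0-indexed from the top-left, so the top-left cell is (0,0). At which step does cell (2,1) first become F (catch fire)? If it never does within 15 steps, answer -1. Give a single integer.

Step 1: cell (2,1)='T' (+5 fires, +2 burnt)
Step 2: cell (2,1)='F' (+6 fires, +5 burnt)
  -> target ignites at step 2
Step 3: cell (2,1)='.' (+5 fires, +6 burnt)
Step 4: cell (2,1)='.' (+4 fires, +5 burnt)
Step 5: cell (2,1)='.' (+1 fires, +4 burnt)
Step 6: cell (2,1)='.' (+0 fires, +1 burnt)
  fire out at step 6

2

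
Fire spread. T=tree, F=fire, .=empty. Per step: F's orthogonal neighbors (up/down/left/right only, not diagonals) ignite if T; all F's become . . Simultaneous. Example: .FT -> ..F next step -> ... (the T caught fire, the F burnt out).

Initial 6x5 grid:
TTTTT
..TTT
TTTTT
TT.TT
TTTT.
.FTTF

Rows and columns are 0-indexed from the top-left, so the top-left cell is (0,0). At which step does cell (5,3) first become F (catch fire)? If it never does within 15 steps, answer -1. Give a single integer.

Step 1: cell (5,3)='F' (+3 fires, +2 burnt)
  -> target ignites at step 1
Step 2: cell (5,3)='.' (+4 fires, +3 burnt)
Step 3: cell (5,3)='.' (+3 fires, +4 burnt)
Step 4: cell (5,3)='.' (+4 fires, +3 burnt)
Step 5: cell (5,3)='.' (+3 fires, +4 burnt)
Step 6: cell (5,3)='.' (+3 fires, +3 burnt)
Step 7: cell (5,3)='.' (+2 fires, +3 burnt)
Step 8: cell (5,3)='.' (+1 fires, +2 burnt)
Step 9: cell (5,3)='.' (+0 fires, +1 burnt)
  fire out at step 9

1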